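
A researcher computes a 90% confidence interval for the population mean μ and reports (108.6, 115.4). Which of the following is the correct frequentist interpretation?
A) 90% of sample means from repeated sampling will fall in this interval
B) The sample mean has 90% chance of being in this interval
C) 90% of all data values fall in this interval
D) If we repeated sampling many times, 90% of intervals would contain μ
D

A) Wrong — coverage applies to intervals containing μ, not to future x̄ values.
B) Wrong — x̄ is observed and sits in the interval by construction.
C) Wrong — a CI is about the parameter μ, not individual data values.
D) Correct — this is the frequentist long-run coverage interpretation.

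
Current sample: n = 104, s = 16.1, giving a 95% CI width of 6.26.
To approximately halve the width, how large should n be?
n ≈ 416

CI width ∝ 1/√n
To reduce width by factor 2, need √n to grow by 2 → need 2² = 4 times as many samples.

Current: n = 104, width = 6.26
New: n = 416, width ≈ 3.10

Width reduced by factor of 6.26/3.10 = 2.02.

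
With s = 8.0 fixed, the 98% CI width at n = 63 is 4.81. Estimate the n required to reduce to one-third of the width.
n ≈ 567

CI width ∝ 1/√n
To reduce width by factor 3, need √n to grow by 3 → need 3² = 9 times as many samples.

Current: n = 63, width = 4.81
New: n = 567, width ≈ 1.57

Width reduced by factor of 4.81/1.57 = 3.06.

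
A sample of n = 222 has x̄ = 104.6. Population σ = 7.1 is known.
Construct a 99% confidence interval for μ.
(103.37, 105.83)

z-interval (σ known):
z* = 2.576 for 99% confidence

Margin of error = z* · σ/√n = 2.576 · 7.1/√222 = 1.23

CI: (104.6 - 1.23, 104.6 + 1.23) = (103.37, 105.83)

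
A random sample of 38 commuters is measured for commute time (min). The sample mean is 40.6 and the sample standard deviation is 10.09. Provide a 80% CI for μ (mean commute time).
(38.46, 42.74)

t-interval (σ unknown):
df = n - 1 = 37
t* = 1.305 for 80% confidence

Margin of error = t* · s/√n = 1.305 · 10.09/√38 = 2.14

CI: (38.46, 42.74)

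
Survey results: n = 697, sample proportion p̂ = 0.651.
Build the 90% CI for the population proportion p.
(0.621, 0.681)

Proportion CI:
SE = √(p̂(1-p̂)/n) = √(0.651 · 0.349 / 697) = 0.01805

z* = 1.645
Margin = z* · SE = 1.645 · 0.01805 = 0.0297

CI: 0.651 ± 0.0297 = (0.621, 0.681)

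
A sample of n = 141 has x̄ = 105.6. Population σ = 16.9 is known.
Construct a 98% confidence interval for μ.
(102.29, 108.91)

z-interval (σ known):
z* = 2.326 for 98% confidence

Margin of error = z* · σ/√n = 2.326 · 16.9/√141 = 3.31

CI: (105.6 - 3.31, 105.6 + 3.31) = (102.29, 108.91)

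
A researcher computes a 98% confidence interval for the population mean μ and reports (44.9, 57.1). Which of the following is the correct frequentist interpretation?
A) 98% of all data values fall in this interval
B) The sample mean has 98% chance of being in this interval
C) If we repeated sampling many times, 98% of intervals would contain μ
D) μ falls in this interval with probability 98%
C

A) Wrong — a CI is about the parameter μ, not individual data values.
B) Wrong — x̄ is observed and sits in the interval by construction.
C) Correct — this is the frequentist long-run coverage interpretation.
D) Wrong — μ is fixed; the randomness lives in the interval, not in μ.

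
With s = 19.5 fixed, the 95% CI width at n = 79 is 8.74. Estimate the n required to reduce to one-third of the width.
n ≈ 711

CI width ∝ 1/√n
To reduce width by factor 3, need √n to grow by 3 → need 3² = 9 times as many samples.

Current: n = 79, width = 8.74
New: n = 711, width ≈ 2.87

Width reduced by factor of 8.74/2.87 = 3.05.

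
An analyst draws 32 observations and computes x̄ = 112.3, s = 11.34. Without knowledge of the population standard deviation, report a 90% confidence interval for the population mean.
(108.90, 115.70)

t-interval (σ unknown):
df = n - 1 = 31
t* = 1.696 for 90% confidence

Margin of error = t* · s/√n = 1.696 · 11.34/√32 = 3.40

CI: (108.90, 115.70)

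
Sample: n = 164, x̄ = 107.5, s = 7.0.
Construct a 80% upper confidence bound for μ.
μ ≤ 107.96

Upper bound (one-sided):
t* = 0.844 (one-sided for 80%)
Upper bound = x̄ + t* · s/√n = 107.5 + 0.844 · 7.0/√164 = 107.96

We are 80% confident that μ ≤ 107.96.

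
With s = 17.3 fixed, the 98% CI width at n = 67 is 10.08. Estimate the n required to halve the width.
n ≈ 268

CI width ∝ 1/√n
To reduce width by factor 2, need √n to grow by 2 → need 2² = 4 times as many samples.

Current: n = 67, width = 10.08
New: n = 268, width ≈ 4.95

Width reduced by factor of 10.08/4.95 = 2.04.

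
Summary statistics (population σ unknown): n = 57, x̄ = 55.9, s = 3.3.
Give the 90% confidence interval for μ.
(55.17, 56.63)

t-interval (σ unknown):
df = n - 1 = 56
t* = 1.673 for 90% confidence

Margin of error = t* · s/√n = 1.673 · 3.3/√57 = 0.73

CI: (55.17, 56.63)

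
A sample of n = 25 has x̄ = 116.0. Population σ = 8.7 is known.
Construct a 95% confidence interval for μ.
(112.59, 119.41)

z-interval (σ known):
z* = 1.960 for 95% confidence

Margin of error = z* · σ/√n = 1.960 · 8.7/√25 = 3.41

CI: (116.0 - 3.41, 116.0 + 3.41) = (112.59, 119.41)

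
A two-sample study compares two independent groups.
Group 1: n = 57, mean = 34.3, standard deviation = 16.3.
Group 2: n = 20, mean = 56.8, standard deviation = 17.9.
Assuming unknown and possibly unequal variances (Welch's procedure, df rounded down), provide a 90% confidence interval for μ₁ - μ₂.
(-30.22, -14.78)

Difference: x̄₁ - x̄₂ = -22.50
SE = √(s₁²/n₁ + s₂²/n₂) = √(16.3²/57 + 17.9²/20) = 4.5477
df = 30.78 → 30 (Welch–Satterthwaite, rounded down)
t* = 1.697

CI: -22.50 ± 1.697 · 4.5477 = -22.50 ± 7.72 = (-30.22, -14.78)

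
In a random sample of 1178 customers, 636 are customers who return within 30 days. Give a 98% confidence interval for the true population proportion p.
(0.506, 0.574)

Proportion CI:
p̂ = 636/1178 = 0.53990
SE = √(p̂(1-p̂)/n) = √(0.53990 · 0.46010 / 1178) = 0.01452

z* = 2.326
Margin = z* · SE = 2.326 · 0.01452 = 0.0338

CI: 0.53990 ± 0.0338 = (0.506, 0.574)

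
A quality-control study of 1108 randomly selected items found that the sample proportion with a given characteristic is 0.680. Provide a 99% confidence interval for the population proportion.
(0.644, 0.716)

Proportion CI:
SE = √(p̂(1-p̂)/n) = √(0.680 · 0.320 / 1108) = 0.01401

z* = 2.576
Margin = z* · SE = 2.576 · 0.01401 = 0.0361

CI: 0.680 ± 0.0361 = (0.644, 0.716)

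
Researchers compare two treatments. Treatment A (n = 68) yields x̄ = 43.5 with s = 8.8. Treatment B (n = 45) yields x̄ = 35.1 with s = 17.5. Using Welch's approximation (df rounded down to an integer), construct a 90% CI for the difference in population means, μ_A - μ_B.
(3.69, 13.11)

Difference: x̄₁ - x̄₂ = 8.40
SE = √(s₁²/n₁ + s₂²/n₂) = √(8.8²/68 + 17.5²/45) = 2.8186
df = 58.88 → 58 (Welch–Satterthwaite, rounded down)
t* = 1.672

CI: 8.40 ± 1.672 · 2.8186 = 8.40 ± 4.71 = (3.69, 13.11)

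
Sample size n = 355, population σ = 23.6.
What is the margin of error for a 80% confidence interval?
Margin of error = 1.61

Margin of error = z* · σ/√n
= 1.282 · 23.6/√355
= 1.282 · 23.6/18.8414
= 1.61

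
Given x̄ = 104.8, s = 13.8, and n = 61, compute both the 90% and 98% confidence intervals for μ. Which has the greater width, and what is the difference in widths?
98% CI is wider by 2.54

df = 60
90% CI: t* = 1.671, (101.85, 107.75), width = 2 · t* · s/√n = 5.91
98% CI: t* = 2.390, (100.58, 109.02), width = 2 · t* · s/√n = 8.45

The 98% CI is wider by 8.45 - 5.91 = 2.54.
Higher confidence requires a wider interval.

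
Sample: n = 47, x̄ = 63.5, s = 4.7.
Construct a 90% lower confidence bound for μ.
μ ≥ 62.61

Lower bound (one-sided):
t* = 1.300 (one-sided for 90%)
Lower bound = x̄ - t* · s/√n = 63.5 - 1.300 · 4.7/√47 = 62.61

We are 90% confident that μ ≥ 62.61.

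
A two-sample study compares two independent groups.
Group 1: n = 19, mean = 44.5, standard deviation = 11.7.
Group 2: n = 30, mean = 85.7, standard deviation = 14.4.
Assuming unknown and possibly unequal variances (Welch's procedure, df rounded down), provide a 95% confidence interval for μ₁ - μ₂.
(-48.78, -33.62)

Difference: x̄₁ - x̄₂ = -41.20
SE = √(s₁²/n₁ + s₂²/n₂) = √(11.7²/19 + 14.4²/30) = 3.7572
df = 43.98 → 43 (Welch–Satterthwaite, rounded down)
t* = 2.017

CI: -41.20 ± 2.017 · 3.7572 = -41.20 ± 7.58 = (-48.78, -33.62)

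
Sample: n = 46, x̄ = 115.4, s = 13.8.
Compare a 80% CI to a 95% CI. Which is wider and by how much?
95% CI is wider by 2.91

df = 45
80% CI: t* = 1.301, (112.75, 118.05), width = 2 · t* · s/√n = 5.29
95% CI: t* = 2.014, (111.30, 119.50), width = 2 · t* · s/√n = 8.20

The 95% CI is wider by 8.20 - 5.29 = 2.91.
Higher confidence requires a wider interval.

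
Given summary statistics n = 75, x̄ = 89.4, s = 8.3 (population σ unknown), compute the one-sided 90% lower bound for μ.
μ ≥ 88.16

Lower bound (one-sided):
t* = 1.293 (one-sided for 90%)
Lower bound = x̄ - t* · s/√n = 89.4 - 1.293 · 8.3/√75 = 88.16

We are 90% confident that μ ≥ 88.16.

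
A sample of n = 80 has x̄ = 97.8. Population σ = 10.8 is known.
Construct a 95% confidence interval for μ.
(95.43, 100.17)

z-interval (σ known):
z* = 1.960 for 95% confidence

Margin of error = z* · σ/√n = 1.960 · 10.8/√80 = 2.37

CI: (97.8 - 2.37, 97.8 + 2.37) = (95.43, 100.17)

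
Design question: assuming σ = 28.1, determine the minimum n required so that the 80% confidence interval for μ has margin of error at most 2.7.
n ≥ 179

For margin E ≤ 2.7:
n ≥ (z* · σ / E)²
n ≥ (1.282 · 28.1 / 2.7)²
n ≥ 178.02

Minimum n = 179 (rounding up)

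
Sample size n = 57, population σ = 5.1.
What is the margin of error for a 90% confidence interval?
Margin of error = 1.11

Margin of error = z* · σ/√n
= 1.645 · 5.1/√57
= 1.645 · 5.1/7.5498
= 1.11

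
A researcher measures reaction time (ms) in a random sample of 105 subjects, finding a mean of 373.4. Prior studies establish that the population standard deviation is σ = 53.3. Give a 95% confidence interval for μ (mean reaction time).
(363.20, 383.60)

z-interval (σ known):
z* = 1.960 for 95% confidence

Margin of error = z* · σ/√n = 1.960 · 53.3/√105 = 10.20

CI: (373.4 - 10.20, 373.4 + 10.20) = (363.20, 383.60)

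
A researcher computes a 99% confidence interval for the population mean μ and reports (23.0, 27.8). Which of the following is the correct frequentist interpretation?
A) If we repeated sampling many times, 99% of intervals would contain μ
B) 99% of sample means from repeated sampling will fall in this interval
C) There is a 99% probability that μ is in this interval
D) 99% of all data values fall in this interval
A

A) Correct — this is the frequentist long-run coverage interpretation.
B) Wrong — coverage applies to intervals containing μ, not to future x̄ values.
C) Wrong — μ is fixed; the randomness lives in the interval, not in μ.
D) Wrong — a CI is about the parameter μ, not individual data values.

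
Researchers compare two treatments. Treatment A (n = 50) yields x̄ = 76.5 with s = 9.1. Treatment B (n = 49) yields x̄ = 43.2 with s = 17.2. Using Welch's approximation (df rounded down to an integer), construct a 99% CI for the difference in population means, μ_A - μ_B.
(25.96, 40.64)

Difference: x̄₁ - x̄₂ = 33.30
SE = √(s₁²/n₁ + s₂²/n₂) = √(9.1²/50 + 17.2²/49) = 2.7738
df = 72.60 → 72 (Welch–Satterthwaite, rounded down)
t* = 2.646

CI: 33.30 ± 2.646 · 2.7738 = 33.30 ± 7.34 = (25.96, 40.64)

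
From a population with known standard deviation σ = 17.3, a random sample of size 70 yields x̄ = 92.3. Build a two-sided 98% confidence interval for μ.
(87.49, 97.11)

z-interval (σ known):
z* = 2.326 for 98% confidence

Margin of error = z* · σ/√n = 2.326 · 17.3/√70 = 4.81

CI: (92.3 - 4.81, 92.3 + 4.81) = (87.49, 97.11)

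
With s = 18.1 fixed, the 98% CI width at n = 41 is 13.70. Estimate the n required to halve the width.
n ≈ 164

CI width ∝ 1/√n
To reduce width by factor 2, need √n to grow by 2 → need 2² = 4 times as many samples.

Current: n = 41, width = 13.70
New: n = 164, width ≈ 6.64

Width reduced by factor of 13.70/6.64 = 2.06.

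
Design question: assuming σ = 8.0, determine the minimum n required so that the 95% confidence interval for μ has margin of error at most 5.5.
n ≥ 9

For margin E ≤ 5.5:
n ≥ (z* · σ / E)²
n ≥ (1.960 · 8.0 / 5.5)²
n ≥ 8.13

Minimum n = 9 (rounding up)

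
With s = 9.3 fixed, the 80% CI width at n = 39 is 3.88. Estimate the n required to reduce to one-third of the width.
n ≈ 351

CI width ∝ 1/√n
To reduce width by factor 3, need √n to grow by 3 → need 3² = 9 times as many samples.

Current: n = 39, width = 3.88
New: n = 351, width ≈ 1.27

Width reduced by factor of 3.88/1.27 = 3.06.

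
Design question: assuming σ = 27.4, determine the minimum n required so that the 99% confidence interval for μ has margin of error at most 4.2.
n ≥ 283

For margin E ≤ 4.2:
n ≥ (z* · σ / E)²
n ≥ (2.576 · 27.4 / 4.2)²
n ≥ 282.42

Minimum n = 283 (rounding up)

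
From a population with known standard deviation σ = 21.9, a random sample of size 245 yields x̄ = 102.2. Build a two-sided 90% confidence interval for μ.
(99.90, 104.50)

z-interval (σ known):
z* = 1.645 for 90% confidence

Margin of error = z* · σ/√n = 1.645 · 21.9/√245 = 2.30

CI: (102.2 - 2.30, 102.2 + 2.30) = (99.90, 104.50)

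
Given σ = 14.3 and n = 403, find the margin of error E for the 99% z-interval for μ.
Margin of error = 1.83

Margin of error = z* · σ/√n
= 2.576 · 14.3/√403
= 2.576 · 14.3/20.0749
= 1.83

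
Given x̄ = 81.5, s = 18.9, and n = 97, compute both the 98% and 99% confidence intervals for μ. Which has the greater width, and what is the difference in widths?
99% CI is wider by 1.01

df = 96
98% CI: t* = 2.366, (76.96, 86.04), width = 2 · t* · s/√n = 9.08
99% CI: t* = 2.628, (76.46, 86.54), width = 2 · t* · s/√n = 10.09

The 99% CI is wider by 10.09 - 9.08 = 1.01.
Higher confidence requires a wider interval.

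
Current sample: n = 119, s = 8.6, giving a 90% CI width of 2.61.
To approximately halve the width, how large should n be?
n ≈ 476

CI width ∝ 1/√n
To reduce width by factor 2, need √n to grow by 2 → need 2² = 4 times as many samples.

Current: n = 119, width = 2.61
New: n = 476, width ≈ 1.30

Width reduced by factor of 2.61/1.30 = 2.01.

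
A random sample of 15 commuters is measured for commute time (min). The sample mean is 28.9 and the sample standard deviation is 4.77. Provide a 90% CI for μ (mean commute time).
(26.73, 31.07)

t-interval (σ unknown):
df = n - 1 = 14
t* = 1.761 for 90% confidence

Margin of error = t* · s/√n = 1.761 · 4.77/√15 = 2.17

CI: (26.73, 31.07)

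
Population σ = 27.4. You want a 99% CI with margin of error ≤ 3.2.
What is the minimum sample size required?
n ≥ 487

For margin E ≤ 3.2:
n ≥ (z* · σ / E)²
n ≥ (2.576 · 27.4 / 3.2)²
n ≥ 486.51

Minimum n = 487 (rounding up)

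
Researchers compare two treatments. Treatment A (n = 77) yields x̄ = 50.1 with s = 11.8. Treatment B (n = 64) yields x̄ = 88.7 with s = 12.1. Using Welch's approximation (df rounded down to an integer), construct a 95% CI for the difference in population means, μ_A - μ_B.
(-42.60, -34.60)

Difference: x̄₁ - x̄₂ = -38.60
SE = √(s₁²/n₁ + s₂²/n₂) = √(11.8²/77 + 12.1²/64) = 2.0238
df = 133.05 → 133 (Welch–Satterthwaite, rounded down)
t* = 1.978

CI: -38.60 ± 1.978 · 2.0238 = -38.60 ± 4.00 = (-42.60, -34.60)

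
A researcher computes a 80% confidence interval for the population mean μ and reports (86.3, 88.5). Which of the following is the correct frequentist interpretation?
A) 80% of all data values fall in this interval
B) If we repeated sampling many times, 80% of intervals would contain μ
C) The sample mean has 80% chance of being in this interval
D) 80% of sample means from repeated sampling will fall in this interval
B

A) Wrong — a CI is about the parameter μ, not individual data values.
B) Correct — this is the frequentist long-run coverage interpretation.
C) Wrong — x̄ is observed and sits in the interval by construction.
D) Wrong — coverage applies to intervals containing μ, not to future x̄ values.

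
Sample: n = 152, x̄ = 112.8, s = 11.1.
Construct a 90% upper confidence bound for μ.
μ ≤ 113.96

Upper bound (one-sided):
t* = 1.287 (one-sided for 90%)
Upper bound = x̄ + t* · s/√n = 112.8 + 1.287 · 11.1/√152 = 113.96

We are 90% confident that μ ≤ 113.96.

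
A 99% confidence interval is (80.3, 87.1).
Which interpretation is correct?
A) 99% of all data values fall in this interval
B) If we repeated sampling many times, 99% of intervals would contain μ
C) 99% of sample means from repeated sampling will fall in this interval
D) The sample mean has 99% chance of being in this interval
B

A) Wrong — a CI is about the parameter μ, not individual data values.
B) Correct — this is the frequentist long-run coverage interpretation.
C) Wrong — coverage applies to intervals containing μ, not to future x̄ values.
D) Wrong — x̄ is observed and sits in the interval by construction.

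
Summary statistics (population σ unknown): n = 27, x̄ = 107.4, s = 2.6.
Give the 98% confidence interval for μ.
(106.16, 108.64)

t-interval (σ unknown):
df = n - 1 = 26
t* = 2.479 for 98% confidence

Margin of error = t* · s/√n = 2.479 · 2.6/√27 = 1.24

CI: (106.16, 108.64)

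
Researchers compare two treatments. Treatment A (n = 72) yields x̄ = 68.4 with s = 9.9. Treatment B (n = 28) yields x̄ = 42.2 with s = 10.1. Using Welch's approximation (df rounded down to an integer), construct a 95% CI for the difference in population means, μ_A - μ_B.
(21.70, 30.70)

Difference: x̄₁ - x̄₂ = 26.20
SE = √(s₁²/n₁ + s₂²/n₂) = √(9.9²/72 + 10.1²/28) = 2.2371
df = 48.38 → 48 (Welch–Satterthwaite, rounded down)
t* = 2.011

CI: 26.20 ± 2.011 · 2.2371 = 26.20 ± 4.50 = (21.70, 30.70)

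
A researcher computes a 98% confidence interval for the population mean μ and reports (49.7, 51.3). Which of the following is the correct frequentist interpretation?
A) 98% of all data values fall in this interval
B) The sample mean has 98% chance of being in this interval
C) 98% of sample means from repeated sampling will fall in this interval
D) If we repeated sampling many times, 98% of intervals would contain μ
D

A) Wrong — a CI is about the parameter μ, not individual data values.
B) Wrong — x̄ is observed and sits in the interval by construction.
C) Wrong — coverage applies to intervals containing μ, not to future x̄ values.
D) Correct — this is the frequentist long-run coverage interpretation.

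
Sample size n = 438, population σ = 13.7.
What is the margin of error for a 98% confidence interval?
Margin of error = 1.52

Margin of error = z* · σ/√n
= 2.326 · 13.7/√438
= 2.326 · 13.7/20.9284
= 1.52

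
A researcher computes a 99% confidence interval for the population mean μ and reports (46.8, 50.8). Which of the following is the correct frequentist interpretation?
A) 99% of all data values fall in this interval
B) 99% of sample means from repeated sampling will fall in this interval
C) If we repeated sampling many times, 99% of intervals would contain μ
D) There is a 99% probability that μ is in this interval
C

A) Wrong — a CI is about the parameter μ, not individual data values.
B) Wrong — coverage applies to intervals containing μ, not to future x̄ values.
C) Correct — this is the frequentist long-run coverage interpretation.
D) Wrong — μ is fixed; the randomness lives in the interval, not in μ.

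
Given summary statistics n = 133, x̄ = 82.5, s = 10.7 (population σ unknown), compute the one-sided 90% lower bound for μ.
μ ≥ 81.30

Lower bound (one-sided):
t* = 1.288 (one-sided for 90%)
Lower bound = x̄ - t* · s/√n = 82.5 - 1.288 · 10.7/√133 = 81.30

We are 90% confident that μ ≥ 81.30.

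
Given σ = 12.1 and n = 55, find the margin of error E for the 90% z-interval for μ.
Margin of error = 2.68

Margin of error = z* · σ/√n
= 1.645 · 12.1/√55
= 1.645 · 12.1/7.4162
= 2.68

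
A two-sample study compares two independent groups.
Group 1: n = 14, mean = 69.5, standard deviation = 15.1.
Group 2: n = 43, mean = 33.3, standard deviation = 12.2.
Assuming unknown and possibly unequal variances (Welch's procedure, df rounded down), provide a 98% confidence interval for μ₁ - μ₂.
(24.86, 47.54)

Difference: x̄₁ - x̄₂ = 36.20
SE = √(s₁²/n₁ + s₂²/n₂) = √(15.1²/14 + 12.2²/43) = 4.4439
df = 18.85 → 18 (Welch–Satterthwaite, rounded down)
t* = 2.552

CI: 36.20 ± 2.552 · 4.4439 = 36.20 ± 11.34 = (24.86, 47.54)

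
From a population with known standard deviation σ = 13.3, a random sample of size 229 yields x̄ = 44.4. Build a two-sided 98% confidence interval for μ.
(42.36, 46.44)

z-interval (σ known):
z* = 2.326 for 98% confidence

Margin of error = z* · σ/√n = 2.326 · 13.3/√229 = 2.04

CI: (44.4 - 2.04, 44.4 + 2.04) = (42.36, 46.44)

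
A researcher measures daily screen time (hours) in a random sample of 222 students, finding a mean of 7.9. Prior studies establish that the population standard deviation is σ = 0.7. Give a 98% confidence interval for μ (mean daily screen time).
(7.79, 8.01)

z-interval (σ known):
z* = 2.326 for 98% confidence

Margin of error = z* · σ/√n = 2.326 · 0.7/√222 = 0.11

CI: (7.9 - 0.11, 7.9 + 0.11) = (7.79, 8.01)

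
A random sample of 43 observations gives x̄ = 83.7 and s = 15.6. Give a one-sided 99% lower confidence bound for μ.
μ ≥ 77.95

Lower bound (one-sided):
t* = 2.418 (one-sided for 99%)
Lower bound = x̄ - t* · s/√n = 83.7 - 2.418 · 15.6/√43 = 77.95

We are 99% confident that μ ≥ 77.95.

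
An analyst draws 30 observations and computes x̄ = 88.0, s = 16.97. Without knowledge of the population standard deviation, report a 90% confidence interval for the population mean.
(82.74, 93.26)

t-interval (σ unknown):
df = n - 1 = 29
t* = 1.699 for 90% confidence

Margin of error = t* · s/√n = 1.699 · 16.97/√30 = 5.26

CI: (82.74, 93.26)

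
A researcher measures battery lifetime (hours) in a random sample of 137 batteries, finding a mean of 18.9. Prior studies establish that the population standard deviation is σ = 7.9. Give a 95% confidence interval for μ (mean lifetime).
(17.58, 20.22)

z-interval (σ known):
z* = 1.960 for 95% confidence

Margin of error = z* · σ/√n = 1.960 · 7.9/√137 = 1.32

CI: (18.9 - 1.32, 18.9 + 1.32) = (17.58, 20.22)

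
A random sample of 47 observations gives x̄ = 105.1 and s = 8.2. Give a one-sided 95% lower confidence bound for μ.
μ ≥ 103.09

Lower bound (one-sided):
t* = 1.679 (one-sided for 95%)
Lower bound = x̄ - t* · s/√n = 105.1 - 1.679 · 8.2/√47 = 103.09

We are 95% confident that μ ≥ 103.09.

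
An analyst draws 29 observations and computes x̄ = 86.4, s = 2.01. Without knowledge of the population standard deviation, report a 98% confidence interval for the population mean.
(85.48, 87.32)

t-interval (σ unknown):
df = n - 1 = 28
t* = 2.467 for 98% confidence

Margin of error = t* · s/√n = 2.467 · 2.01/√29 = 0.92

CI: (85.48, 87.32)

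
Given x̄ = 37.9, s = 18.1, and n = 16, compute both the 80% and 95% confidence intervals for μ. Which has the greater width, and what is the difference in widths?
95% CI is wider by 7.15

df = 15
80% CI: t* = 1.341, (31.83, 43.97), width = 2 · t* · s/√n = 12.14
95% CI: t* = 2.131, (28.26, 47.54), width = 2 · t* · s/√n = 19.29

The 95% CI is wider by 19.29 - 12.14 = 7.15.
Higher confidence requires a wider interval.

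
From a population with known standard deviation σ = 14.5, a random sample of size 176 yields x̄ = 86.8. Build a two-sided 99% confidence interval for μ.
(83.98, 89.62)

z-interval (σ known):
z* = 2.576 for 99% confidence

Margin of error = z* · σ/√n = 2.576 · 14.5/√176 = 2.82

CI: (86.8 - 2.82, 86.8 + 2.82) = (83.98, 89.62)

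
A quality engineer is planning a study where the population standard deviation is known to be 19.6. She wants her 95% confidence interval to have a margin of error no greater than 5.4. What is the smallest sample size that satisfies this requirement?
n ≥ 51

For margin E ≤ 5.4:
n ≥ (z* · σ / E)²
n ≥ (1.960 · 19.6 / 5.4)²
n ≥ 50.61

Minimum n = 51 (rounding up)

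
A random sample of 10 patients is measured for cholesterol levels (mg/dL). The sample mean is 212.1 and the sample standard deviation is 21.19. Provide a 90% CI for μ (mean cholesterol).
(199.82, 224.38)

t-interval (σ unknown):
df = n - 1 = 9
t* = 1.833 for 90% confidence

Margin of error = t* · s/√n = 1.833 · 21.19/√10 = 12.28

CI: (199.82, 224.38)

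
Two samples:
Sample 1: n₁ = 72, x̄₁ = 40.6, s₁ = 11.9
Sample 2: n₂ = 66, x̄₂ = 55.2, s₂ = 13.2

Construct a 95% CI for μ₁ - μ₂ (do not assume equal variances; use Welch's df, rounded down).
(-18.85, -10.35)

Difference: x̄₁ - x̄₂ = -14.60
SE = √(s₁²/n₁ + s₂²/n₂) = √(11.9²/72 + 13.2²/66) = 2.1463
df = 131.24 → 131 (Welch–Satterthwaite, rounded down)
t* = 1.978

CI: -14.60 ± 1.978 · 2.1463 = -14.60 ± 4.25 = (-18.85, -10.35)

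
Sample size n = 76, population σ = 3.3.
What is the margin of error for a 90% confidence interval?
Margin of error = 0.62

Margin of error = z* · σ/√n
= 1.645 · 3.3/√76
= 1.645 · 3.3/8.7178
= 0.62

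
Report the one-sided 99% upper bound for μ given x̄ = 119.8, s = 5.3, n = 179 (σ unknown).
μ ≤ 120.73

Upper bound (one-sided):
t* = 2.347 (one-sided for 99%)
Upper bound = x̄ + t* · s/√n = 119.8 + 2.347 · 5.3/√179 = 120.73

We are 99% confident that μ ≤ 120.73.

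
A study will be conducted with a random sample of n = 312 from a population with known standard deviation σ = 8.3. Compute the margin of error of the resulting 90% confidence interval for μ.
Margin of error = 0.77

Margin of error = z* · σ/√n
= 1.645 · 8.3/√312
= 1.645 · 8.3/17.6635
= 0.77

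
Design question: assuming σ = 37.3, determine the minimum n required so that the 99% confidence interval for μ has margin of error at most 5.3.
n ≥ 329

For margin E ≤ 5.3:
n ≥ (z* · σ / E)²
n ≥ (2.576 · 37.3 / 5.3)²
n ≥ 328.67

Minimum n = 329 (rounding up)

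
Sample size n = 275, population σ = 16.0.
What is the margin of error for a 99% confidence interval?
Margin of error = 2.49

Margin of error = z* · σ/√n
= 2.576 · 16.0/√275
= 2.576 · 16.0/16.5831
= 2.49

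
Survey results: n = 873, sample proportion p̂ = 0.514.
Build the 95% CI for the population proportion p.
(0.481, 0.547)

Proportion CI:
SE = √(p̂(1-p̂)/n) = √(0.514 · 0.486 / 873) = 0.01692

z* = 1.960
Margin = z* · SE = 1.960 · 0.01692 = 0.0332

CI: 0.514 ± 0.0332 = (0.481, 0.547)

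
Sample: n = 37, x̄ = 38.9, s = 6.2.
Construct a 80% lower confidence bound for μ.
μ ≥ 38.03

Lower bound (one-sided):
t* = 0.852 (one-sided for 80%)
Lower bound = x̄ - t* · s/√n = 38.9 - 0.852 · 6.2/√37 = 38.03

We are 80% confident that μ ≥ 38.03.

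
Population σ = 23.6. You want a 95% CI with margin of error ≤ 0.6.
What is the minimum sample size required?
n ≥ 5944

For margin E ≤ 0.6:
n ≥ (z* · σ / E)²
n ≥ (1.960 · 23.6 / 0.6)²
n ≥ 5943.38

Minimum n = 5944 (rounding up)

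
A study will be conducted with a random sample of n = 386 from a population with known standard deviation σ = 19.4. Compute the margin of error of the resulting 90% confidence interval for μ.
Margin of error = 1.62

Margin of error = z* · σ/√n
= 1.645 · 19.4/√386
= 1.645 · 19.4/19.6469
= 1.62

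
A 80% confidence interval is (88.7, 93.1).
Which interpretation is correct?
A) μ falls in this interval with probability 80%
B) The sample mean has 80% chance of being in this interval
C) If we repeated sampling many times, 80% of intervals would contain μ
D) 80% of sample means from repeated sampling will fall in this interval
C

A) Wrong — μ is fixed; the randomness lives in the interval, not in μ.
B) Wrong — x̄ is observed and sits in the interval by construction.
C) Correct — this is the frequentist long-run coverage interpretation.
D) Wrong — coverage applies to intervals containing μ, not to future x̄ values.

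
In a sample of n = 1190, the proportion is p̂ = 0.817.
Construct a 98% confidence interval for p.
(0.791, 0.843)

Proportion CI:
SE = √(p̂(1-p̂)/n) = √(0.817 · 0.183 / 1190) = 0.01121

z* = 2.326
Margin = z* · SE = 2.326 · 0.01121 = 0.0261

CI: 0.817 ± 0.0261 = (0.791, 0.843)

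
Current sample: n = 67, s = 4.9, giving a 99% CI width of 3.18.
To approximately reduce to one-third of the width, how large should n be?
n ≈ 603

CI width ∝ 1/√n
To reduce width by factor 3, need √n to grow by 3 → need 3² = 9 times as many samples.

Current: n = 67, width = 3.18
New: n = 603, width ≈ 1.03

Width reduced by factor of 3.18/1.03 = 3.09.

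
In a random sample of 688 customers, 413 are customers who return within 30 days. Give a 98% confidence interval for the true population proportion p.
(0.557, 0.644)

Proportion CI:
p̂ = 413/688 = 0.60029
SE = √(p̂(1-p̂)/n) = √(0.60029 · 0.39971 / 688) = 0.01867

z* = 2.326
Margin = z* · SE = 2.326 · 0.01867 = 0.0434

CI: 0.60029 ± 0.0434 = (0.557, 0.644)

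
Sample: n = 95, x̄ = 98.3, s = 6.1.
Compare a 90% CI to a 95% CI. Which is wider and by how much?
95% CI is wider by 0.41

df = 94
90% CI: t* = 1.661, (97.26, 99.34), width = 2 · t* · s/√n = 2.08
95% CI: t* = 1.986, (97.06, 99.54), width = 2 · t* · s/√n = 2.49

The 95% CI is wider by 2.49 - 2.08 = 0.41.
Higher confidence requires a wider interval.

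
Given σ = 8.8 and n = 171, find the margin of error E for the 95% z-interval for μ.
Margin of error = 1.32

Margin of error = z* · σ/√n
= 1.960 · 8.8/√171
= 1.960 · 8.8/13.0767
= 1.32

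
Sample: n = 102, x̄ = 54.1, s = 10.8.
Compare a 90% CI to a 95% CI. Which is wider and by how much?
95% CI is wider by 0.69

df = 101
90% CI: t* = 1.660, (52.32, 55.88), width = 2 · t* · s/√n = 3.55
95% CI: t* = 1.984, (51.98, 56.22), width = 2 · t* · s/√n = 4.24

The 95% CI is wider by 4.24 - 3.55 = 0.69.
Higher confidence requires a wider interval.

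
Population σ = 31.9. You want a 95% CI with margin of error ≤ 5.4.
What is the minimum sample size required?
n ≥ 135

For margin E ≤ 5.4:
n ≥ (z* · σ / E)²
n ≥ (1.960 · 31.9 / 5.4)²
n ≥ 134.06

Minimum n = 135 (rounding up)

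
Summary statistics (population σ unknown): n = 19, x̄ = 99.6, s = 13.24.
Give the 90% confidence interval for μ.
(94.33, 104.87)

t-interval (σ unknown):
df = n - 1 = 18
t* = 1.734 for 90% confidence

Margin of error = t* · s/√n = 1.734 · 13.24/√19 = 5.27

CI: (94.33, 104.87)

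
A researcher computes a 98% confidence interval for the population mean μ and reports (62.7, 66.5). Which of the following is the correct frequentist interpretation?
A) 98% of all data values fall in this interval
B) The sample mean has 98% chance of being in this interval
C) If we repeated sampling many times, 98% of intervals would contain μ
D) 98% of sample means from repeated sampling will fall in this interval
C

A) Wrong — a CI is about the parameter μ, not individual data values.
B) Wrong — x̄ is observed and sits in the interval by construction.
C) Correct — this is the frequentist long-run coverage interpretation.
D) Wrong — coverage applies to intervals containing μ, not to future x̄ values.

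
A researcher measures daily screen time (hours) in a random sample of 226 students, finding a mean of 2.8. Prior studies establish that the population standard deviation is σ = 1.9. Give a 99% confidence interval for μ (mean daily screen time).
(2.47, 3.13)

z-interval (σ known):
z* = 2.576 for 99% confidence

Margin of error = z* · σ/√n = 2.576 · 1.9/√226 = 0.33

CI: (2.8 - 0.33, 2.8 + 0.33) = (2.47, 3.13)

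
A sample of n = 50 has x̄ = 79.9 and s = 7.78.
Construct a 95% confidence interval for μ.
(77.69, 82.11)

t-interval (σ unknown):
df = n - 1 = 49
t* = 2.010 for 95% confidence

Margin of error = t* · s/√n = 2.010 · 7.78/√50 = 2.21

CI: (77.69, 82.11)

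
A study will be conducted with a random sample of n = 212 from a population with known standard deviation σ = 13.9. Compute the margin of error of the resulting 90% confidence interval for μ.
Margin of error = 1.57

Margin of error = z* · σ/√n
= 1.645 · 13.9/√212
= 1.645 · 13.9/14.5602
= 1.57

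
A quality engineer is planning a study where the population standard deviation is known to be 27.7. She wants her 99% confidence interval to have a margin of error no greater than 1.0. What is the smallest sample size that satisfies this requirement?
n ≥ 5092

For margin E ≤ 1.0:
n ≥ (z* · σ / E)²
n ≥ (2.576 · 27.7 / 1.0)²
n ≥ 5091.56

Minimum n = 5092 (rounding up)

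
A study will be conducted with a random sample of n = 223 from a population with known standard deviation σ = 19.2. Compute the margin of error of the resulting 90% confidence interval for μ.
Margin of error = 2.12

Margin of error = z* · σ/√n
= 1.645 · 19.2/√223
= 1.645 · 19.2/14.9332
= 2.12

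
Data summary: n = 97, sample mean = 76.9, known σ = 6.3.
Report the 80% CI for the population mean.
(76.08, 77.72)

z-interval (σ known):
z* = 1.282 for 80% confidence

Margin of error = z* · σ/√n = 1.282 · 6.3/√97 = 0.82

CI: (76.9 - 0.82, 76.9 + 0.82) = (76.08, 77.72)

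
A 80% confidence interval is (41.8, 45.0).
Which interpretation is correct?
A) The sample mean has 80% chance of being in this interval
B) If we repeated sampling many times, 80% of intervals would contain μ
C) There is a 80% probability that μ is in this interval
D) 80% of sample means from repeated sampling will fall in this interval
B

A) Wrong — x̄ is observed and sits in the interval by construction.
B) Correct — this is the frequentist long-run coverage interpretation.
C) Wrong — μ is fixed; the randomness lives in the interval, not in μ.
D) Wrong — coverage applies to intervals containing μ, not to future x̄ values.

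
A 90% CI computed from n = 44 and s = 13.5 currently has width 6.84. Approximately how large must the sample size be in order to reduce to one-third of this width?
n ≈ 396

CI width ∝ 1/√n
To reduce width by factor 3, need √n to grow by 3 → need 3² = 9 times as many samples.

Current: n = 44, width = 6.84
New: n = 396, width ≈ 2.24

Width reduced by factor of 6.84/2.24 = 3.05.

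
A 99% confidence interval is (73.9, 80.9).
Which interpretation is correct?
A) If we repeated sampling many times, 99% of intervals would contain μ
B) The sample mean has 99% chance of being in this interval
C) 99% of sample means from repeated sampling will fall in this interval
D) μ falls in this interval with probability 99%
A

A) Correct — this is the frequentist long-run coverage interpretation.
B) Wrong — x̄ is observed and sits in the interval by construction.
C) Wrong — coverage applies to intervals containing μ, not to future x̄ values.
D) Wrong — μ is fixed; the randomness lives in the interval, not in μ.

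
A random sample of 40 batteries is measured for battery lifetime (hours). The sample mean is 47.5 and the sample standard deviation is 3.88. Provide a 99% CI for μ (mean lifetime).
(45.84, 49.16)

t-interval (σ unknown):
df = n - 1 = 39
t* = 2.708 for 99% confidence

Margin of error = t* · s/√n = 2.708 · 3.88/√40 = 1.66

CI: (45.84, 49.16)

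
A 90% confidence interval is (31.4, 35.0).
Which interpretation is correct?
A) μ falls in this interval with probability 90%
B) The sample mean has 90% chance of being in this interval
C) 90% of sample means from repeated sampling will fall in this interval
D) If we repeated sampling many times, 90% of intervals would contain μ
D

A) Wrong — μ is fixed; the randomness lives in the interval, not in μ.
B) Wrong — x̄ is observed and sits in the interval by construction.
C) Wrong — coverage applies to intervals containing μ, not to future x̄ values.
D) Correct — this is the frequentist long-run coverage interpretation.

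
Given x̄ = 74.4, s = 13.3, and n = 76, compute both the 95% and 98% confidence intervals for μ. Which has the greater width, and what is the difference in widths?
98% CI is wider by 1.17

df = 75
95% CI: t* = 1.992, (71.36, 77.44), width = 2 · t* · s/√n = 6.08
98% CI: t* = 2.377, (70.77, 78.03), width = 2 · t* · s/√n = 7.25

The 98% CI is wider by 7.25 - 6.08 = 1.17.
Higher confidence requires a wider interval.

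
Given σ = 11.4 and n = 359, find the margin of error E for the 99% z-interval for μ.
Margin of error = 1.55

Margin of error = z* · σ/√n
= 2.576 · 11.4/√359
= 2.576 · 11.4/18.9473
= 1.55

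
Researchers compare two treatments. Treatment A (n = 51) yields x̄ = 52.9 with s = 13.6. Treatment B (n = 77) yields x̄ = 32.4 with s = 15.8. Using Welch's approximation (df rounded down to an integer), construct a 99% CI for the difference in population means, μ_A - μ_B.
(13.64, 27.36)

Difference: x̄₁ - x̄₂ = 20.50
SE = √(s₁²/n₁ + s₂²/n₂) = √(13.6²/51 + 15.8²/77) = 2.6208
df = 117.55 → 117 (Welch–Satterthwaite, rounded down)
t* = 2.619

CI: 20.50 ± 2.619 · 2.6208 = 20.50 ± 6.86 = (13.64, 27.36)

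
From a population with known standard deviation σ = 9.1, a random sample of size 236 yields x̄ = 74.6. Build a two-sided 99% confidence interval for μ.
(73.07, 76.13)

z-interval (σ known):
z* = 2.576 for 99% confidence

Margin of error = z* · σ/√n = 2.576 · 9.1/√236 = 1.53

CI: (74.6 - 1.53, 74.6 + 1.53) = (73.07, 76.13)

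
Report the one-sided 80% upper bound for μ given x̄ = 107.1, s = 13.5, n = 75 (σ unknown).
μ ≤ 108.42

Upper bound (one-sided):
t* = 0.847 (one-sided for 80%)
Upper bound = x̄ + t* · s/√n = 107.1 + 0.847 · 13.5/√75 = 108.42

We are 80% confident that μ ≤ 108.42.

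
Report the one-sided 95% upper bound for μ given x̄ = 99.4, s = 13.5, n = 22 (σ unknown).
μ ≤ 104.35

Upper bound (one-sided):
t* = 1.721 (one-sided for 95%)
Upper bound = x̄ + t* · s/√n = 99.4 + 1.721 · 13.5/√22 = 104.35

We are 95% confident that μ ≤ 104.35.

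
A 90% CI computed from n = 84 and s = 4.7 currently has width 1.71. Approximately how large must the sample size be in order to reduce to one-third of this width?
n ≈ 756

CI width ∝ 1/√n
To reduce width by factor 3, need √n to grow by 3 → need 3² = 9 times as many samples.

Current: n = 84, width = 1.71
New: n = 756, width ≈ 0.56

Width reduced by factor of 1.71/0.56 = 3.05.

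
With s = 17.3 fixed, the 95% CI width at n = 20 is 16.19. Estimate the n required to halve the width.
n ≈ 80

CI width ∝ 1/√n
To reduce width by factor 2, need √n to grow by 2 → need 2² = 4 times as many samples.

Current: n = 20, width = 16.19
New: n = 80, width ≈ 7.70

Width reduced by factor of 16.19/7.70 = 2.10.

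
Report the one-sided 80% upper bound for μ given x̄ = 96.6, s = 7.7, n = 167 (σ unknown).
μ ≤ 97.10

Upper bound (one-sided):
t* = 0.844 (one-sided for 80%)
Upper bound = x̄ + t* · s/√n = 96.6 + 0.844 · 7.7/√167 = 97.10

We are 80% confident that μ ≤ 97.10.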